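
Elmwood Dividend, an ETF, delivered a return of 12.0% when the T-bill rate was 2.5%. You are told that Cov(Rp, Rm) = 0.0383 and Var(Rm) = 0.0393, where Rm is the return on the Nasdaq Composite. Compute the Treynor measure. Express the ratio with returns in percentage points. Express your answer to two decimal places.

β = Cov / Var = 0.0383 / 0.0393 = 0.9746
Treynor = (Rp − Rf) / β = (12.0% − 2.5%) / 0.9746 = 9.50 / 0.9746 = 9.7476

9.75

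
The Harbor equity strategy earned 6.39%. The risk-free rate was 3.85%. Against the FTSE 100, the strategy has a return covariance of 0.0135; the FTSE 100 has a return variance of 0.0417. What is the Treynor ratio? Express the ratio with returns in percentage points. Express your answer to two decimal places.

7.85

β = Cov / Var = 0.0135 / 0.0417 = 0.3237
Treynor = (Rp − Rf) / β = (6.39% − 3.85%) / 0.3237 = 2.54 / 0.3237 = 7.8468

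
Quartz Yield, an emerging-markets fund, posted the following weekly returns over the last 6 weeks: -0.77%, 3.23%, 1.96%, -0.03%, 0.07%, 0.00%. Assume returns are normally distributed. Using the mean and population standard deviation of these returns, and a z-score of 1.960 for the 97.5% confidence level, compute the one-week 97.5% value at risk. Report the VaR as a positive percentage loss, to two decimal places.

r̄ = (-0.77 + 3.23 + 1.96 − 0.03 + 0.07 + 0) / 6 = 4.460 / 6 = 0.7433%
Σ(r − r̄)² = (-0.77 − 0.7433)² + (3.23 − 0.7433)² + … = 11.5579
population σ = √(11.5579 / 6) = √1.9263 = 1.3879%
VaR = −(r̄ − z·σ) = −(0.7433 − 1.960 × 1.3879) = −(-1.9770) = 1.9770%

1.98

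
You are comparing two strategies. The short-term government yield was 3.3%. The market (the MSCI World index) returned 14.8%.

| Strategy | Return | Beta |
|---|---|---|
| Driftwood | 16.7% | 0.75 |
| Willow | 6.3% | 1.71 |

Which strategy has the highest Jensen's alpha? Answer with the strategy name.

Driftwood

Driftwood: α = 16.7% − [3.3% + 0.75 × (14.8% − 3.3%)] = 4.775
Willow: α = 6.3% − [3.3% + 1.71 × (14.8% − 3.3%)] = -16.665
Highest: Driftwood (4.775).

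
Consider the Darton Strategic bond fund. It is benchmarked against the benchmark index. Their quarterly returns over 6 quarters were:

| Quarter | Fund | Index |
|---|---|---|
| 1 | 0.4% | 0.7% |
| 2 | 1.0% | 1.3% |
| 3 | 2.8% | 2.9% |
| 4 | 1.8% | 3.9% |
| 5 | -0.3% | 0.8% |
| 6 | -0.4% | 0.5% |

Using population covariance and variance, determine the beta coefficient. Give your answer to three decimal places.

0.760

r̄p = 0.8833%,  r̄m = 1.6833%
Cov = Σ(rp − r̄p)(rm − r̄m) / 6 = 1.2264
Var(rm) = Σ(rm − r̄m)² / 6 = 1.6147
β = Cov / Var = 1.2264 / 1.6147 = 0.7595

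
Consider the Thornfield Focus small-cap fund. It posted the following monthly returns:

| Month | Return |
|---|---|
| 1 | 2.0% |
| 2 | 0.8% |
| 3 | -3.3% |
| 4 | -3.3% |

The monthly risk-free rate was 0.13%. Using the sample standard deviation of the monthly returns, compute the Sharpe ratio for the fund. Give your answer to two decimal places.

r̄ = (2 + 0.8 − 3.3 − 3.3) / 4 = -0.9500%
Sample σ = √[Σ(r − r̄)² / 3] = √[22.8100 / 3] = √7.6033 = 2.7574%
Sharpe = (r̄ − rf) / σ = (-0.9500 − 0.13) / 2.7574 = -1.0800 / 2.7574 = -0.3917

-0.39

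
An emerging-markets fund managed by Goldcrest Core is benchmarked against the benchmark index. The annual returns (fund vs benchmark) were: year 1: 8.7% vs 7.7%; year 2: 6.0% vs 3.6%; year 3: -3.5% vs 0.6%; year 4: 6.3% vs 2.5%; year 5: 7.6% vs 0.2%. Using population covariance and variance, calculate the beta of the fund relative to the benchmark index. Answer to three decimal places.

r̄p = 5.0200%,  r̄m = 2.9200%
Cov = Σ(rp − r̄p)(rm − r̄m) / 5 = 6.0936
Var(rm) = Σ(rm − r̄m)² / 5 = 7.2536
β = Cov / Var = 6.0936 / 7.2536 = 0.8401

0.840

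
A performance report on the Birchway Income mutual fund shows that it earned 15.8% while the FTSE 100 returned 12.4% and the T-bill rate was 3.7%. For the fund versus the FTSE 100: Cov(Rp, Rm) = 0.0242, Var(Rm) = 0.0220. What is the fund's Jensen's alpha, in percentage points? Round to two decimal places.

β = Cov / Var = 0.0242 / 0.0220 = 1.1000
E[R] = Rf + β(Rm − Rf) = 3.7% + 1.1000 × (12.4% − 3.7%) = 13.2700%
α = Rp − E[R] = 15.8% − 13.2700% = 2.5300

2.53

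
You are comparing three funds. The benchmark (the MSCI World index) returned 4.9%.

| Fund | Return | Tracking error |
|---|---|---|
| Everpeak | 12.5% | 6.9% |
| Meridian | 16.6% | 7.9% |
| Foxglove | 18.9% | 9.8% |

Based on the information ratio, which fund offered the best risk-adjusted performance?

Everpeak: IR = (12.5% − 4.9%) / 6.9% = 1.101
Meridian: IR = (16.6% − 4.9%) / 7.9% = 1.481
Foxglove: IR = (18.9% − 4.9%) / 9.8% = 1.429
Highest: Meridian (1.481).

Meridian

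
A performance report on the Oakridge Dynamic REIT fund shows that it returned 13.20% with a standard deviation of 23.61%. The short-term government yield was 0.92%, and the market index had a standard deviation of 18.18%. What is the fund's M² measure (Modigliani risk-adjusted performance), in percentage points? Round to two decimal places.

Sharpe = (Rp − Rf) / σp = (13.20% − 0.92%) / 23.61% = 0.5201
M² = Rf + Sharpe × σm = 0.92% + 0.5201 × 18.18% = 10.3754%

10.38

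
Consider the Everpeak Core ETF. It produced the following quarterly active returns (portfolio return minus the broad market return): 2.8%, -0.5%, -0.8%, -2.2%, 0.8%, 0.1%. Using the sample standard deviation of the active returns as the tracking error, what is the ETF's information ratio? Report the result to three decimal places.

0.020

r̄ = (2.8 − 0.5 − 0.8 − 2.2 + 0.8 + 0.1) / 6 = 0.0333%
Sample σ = √[Σ(r − r̄)² / 5] = √[14.2133 / 5] = √2.8427 = 1.6860%
IR = r̄ / tracking error = 0.0333 / 1.6860 = 0.0198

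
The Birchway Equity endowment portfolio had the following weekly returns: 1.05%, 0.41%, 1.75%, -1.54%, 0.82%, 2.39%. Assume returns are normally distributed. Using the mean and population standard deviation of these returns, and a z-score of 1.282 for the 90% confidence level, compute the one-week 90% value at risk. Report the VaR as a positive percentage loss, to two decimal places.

0.77

μ = (1.05 + 0.41 + 1.75 − 1.54 + 0.82 + 2.39) / 6 = 4.880 / 6 = 0.8133%
Population σ = √[Σ(r − μ)² / 6] = √[9.1201 / 6] = √1.5200 = 1.2329%
VaR = −(μ − z·σ) = −(0.8133 − 1.282 × 1.2329) = −(-0.7673) = 0.7673%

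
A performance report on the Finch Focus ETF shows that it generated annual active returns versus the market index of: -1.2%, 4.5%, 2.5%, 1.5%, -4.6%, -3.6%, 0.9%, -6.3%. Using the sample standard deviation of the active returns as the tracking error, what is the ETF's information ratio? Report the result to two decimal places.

-0.21

μ = (-1.2 + 4.5 + 2.5 + 1.5 − 4.6 − 3.6 + 0.9 − 6.3) / 8 = -6.30 / 8 = -0.7875%
Σ(r − μ)² = (-1.2 − (-0.7875))² + (4.5 − (-0.7875))² + (2.5 − (-0.7875))² + … = 99.8488
sample σ = √(99.8488 / 7) = √14.2641 = 3.7768%
IR = μ / tracking error = -0.7875 / 3.7768 = -0.2085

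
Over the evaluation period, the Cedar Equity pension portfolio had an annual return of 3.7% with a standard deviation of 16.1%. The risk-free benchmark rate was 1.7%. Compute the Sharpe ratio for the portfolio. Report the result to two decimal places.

0.12

Sharpe = (Rp − Rf) / σp = (3.7% − 1.7%) / 16.1% = 2.00% / 16.1% = 0.1242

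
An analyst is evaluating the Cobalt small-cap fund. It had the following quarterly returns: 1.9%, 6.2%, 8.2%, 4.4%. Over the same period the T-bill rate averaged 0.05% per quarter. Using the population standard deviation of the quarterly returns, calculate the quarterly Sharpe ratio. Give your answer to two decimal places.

μ = (1.9 + 6.2 + 8.2 + 4.4) / 4 = 20.70 / 4 = 5.1750%
Σ(r − μ)² = 21.5275; population σ = √(21.5275/4) = 2.3199%
Sharpe = (μ − rf) / σ = (5.1750 − 0.05) / 2.3199 = 5.1250 / 2.3199 = 2.2091

2.21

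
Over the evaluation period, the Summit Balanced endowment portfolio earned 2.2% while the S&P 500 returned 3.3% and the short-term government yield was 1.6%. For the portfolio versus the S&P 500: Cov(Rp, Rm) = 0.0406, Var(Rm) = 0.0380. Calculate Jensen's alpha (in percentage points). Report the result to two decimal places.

β = Cov / Var = 0.0406 / 0.0380 = 1.0684
E[R] = Rf + β(Rm − Rf) = 1.6% + 1.0684 × (3.3% − 1.6%) = 3.4163%
α = Rp − E[R] = 2.2% − 3.4163% = -1.2163

-1.22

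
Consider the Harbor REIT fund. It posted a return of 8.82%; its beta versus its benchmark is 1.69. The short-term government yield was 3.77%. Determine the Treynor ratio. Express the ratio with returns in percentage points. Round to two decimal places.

2.99

Treynor = (Rp − Rf) / β = (8.82% − 3.77%) / 1.69 = 5.05 / 1.69 = 2.9882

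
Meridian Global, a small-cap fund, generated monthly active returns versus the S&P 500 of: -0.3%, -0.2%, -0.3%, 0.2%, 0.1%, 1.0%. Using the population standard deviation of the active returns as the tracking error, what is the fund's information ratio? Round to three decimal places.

0.184

r̄ = (-0.3 − 0.2 − 0.3 + 0.2 + 0.1 + 1) / 6 = 0.0833%
Population σ = √[Σ(r − r̄)² / 6] = √[1.2283 / 6] = √0.2047 = 0.4524%
IR = r̄ / tracking error = 0.0833 / 0.4524 = 0.1841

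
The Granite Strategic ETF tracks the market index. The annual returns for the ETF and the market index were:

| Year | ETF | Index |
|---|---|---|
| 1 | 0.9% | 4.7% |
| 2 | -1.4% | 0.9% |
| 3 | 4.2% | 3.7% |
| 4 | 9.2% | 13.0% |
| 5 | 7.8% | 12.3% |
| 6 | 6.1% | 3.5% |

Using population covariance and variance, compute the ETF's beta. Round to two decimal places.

r̄p = 4.4667%,  r̄m = 6.3500%
Cov = Σ(rp − r̄p)(rm − r̄m) / 6 = 14.2033
Var(rm) = Σ(rm − r̄m)² / 6 = 21.1992
β = Cov / Var = 14.2033 / 21.1992 = 0.6700

0.67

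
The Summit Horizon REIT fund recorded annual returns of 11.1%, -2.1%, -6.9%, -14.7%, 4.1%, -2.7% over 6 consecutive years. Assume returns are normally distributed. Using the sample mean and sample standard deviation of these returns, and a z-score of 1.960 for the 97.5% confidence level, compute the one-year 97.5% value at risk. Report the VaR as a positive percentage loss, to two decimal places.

19.28

μ = (11.1 − 2.1 − 6.9 − 14.7 + 4.1 − 2.7) / 6 = -11.20 / 6 = -1.8667%
Σ(r − μ)² = (11.1 − (-1.8667))² + (-2.1 − (-1.8667))² + … = 394.5133
σ = √[394.5133 / 5] = 8.8827%
VaR = −(μ − z·σ) = −(-1.8667 − 1.960 × 8.8827) = −(-19.2768) = 19.2768%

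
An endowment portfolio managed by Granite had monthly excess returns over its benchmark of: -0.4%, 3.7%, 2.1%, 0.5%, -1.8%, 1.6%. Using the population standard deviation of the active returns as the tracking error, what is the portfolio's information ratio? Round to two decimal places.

0.54

Mean return μ = 5.70 / 6 = 0.9500%
Population std dev = √[18.8950 / 6] = 1.7746%
IR = μ / tracking error = 0.9500 / 1.7746 = 0.5353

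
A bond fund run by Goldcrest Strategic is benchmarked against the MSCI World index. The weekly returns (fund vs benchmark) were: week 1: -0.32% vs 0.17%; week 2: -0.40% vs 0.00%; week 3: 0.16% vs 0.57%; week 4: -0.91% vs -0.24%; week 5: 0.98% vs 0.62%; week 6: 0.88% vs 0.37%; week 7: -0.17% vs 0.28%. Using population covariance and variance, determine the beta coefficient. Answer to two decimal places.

r̄p = 0.0314%,  r̄m = 0.2529%
Cov = Σ(rp − r̄p)(rm − r̄m) / 7 = 0.1550
Var(rm) = Σ(rm − r̄m)² / 7 = 0.0805
β = Cov / Var = 0.1550 / 0.0805 = 1.9255

1.93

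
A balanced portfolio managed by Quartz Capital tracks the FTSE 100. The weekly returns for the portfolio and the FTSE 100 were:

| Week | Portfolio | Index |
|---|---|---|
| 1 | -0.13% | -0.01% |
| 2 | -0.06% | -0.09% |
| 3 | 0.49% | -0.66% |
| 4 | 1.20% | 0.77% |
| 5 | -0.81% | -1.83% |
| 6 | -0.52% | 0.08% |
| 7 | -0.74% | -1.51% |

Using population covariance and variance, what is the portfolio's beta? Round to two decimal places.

r̄p = -0.0814%,  r̄m = -0.4643%
Cov = Σ(rp − r̄p)(rm − r̄m) / 7 = 0.4144
Var(rm) = Σ(rm − r̄m)² / 7 = 0.7376
β = Cov / Var = 0.4144 / 0.7376 = 0.5618

0.56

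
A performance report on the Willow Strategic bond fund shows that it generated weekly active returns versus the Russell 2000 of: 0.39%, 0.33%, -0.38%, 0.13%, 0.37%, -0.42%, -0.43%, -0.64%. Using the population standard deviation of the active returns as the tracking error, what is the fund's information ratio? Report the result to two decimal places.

-0.20

r̄ = (0.39 + 0.33 − 0.38 + 0.13 + 0.37 − 0.42 − 0.43 − 0.64) / 8 = -0.0813%
Population std dev = √[1.2773 / 8] = 0.3996%
IR = r̄ / tracking error = -0.0813 / 0.3996 = -0.2035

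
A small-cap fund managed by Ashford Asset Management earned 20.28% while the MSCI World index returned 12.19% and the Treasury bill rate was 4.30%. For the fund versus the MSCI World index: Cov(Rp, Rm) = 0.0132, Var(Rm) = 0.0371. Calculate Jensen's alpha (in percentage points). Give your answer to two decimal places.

β = Cov / Var = 0.0132 / 0.0371 = 0.3558
E[R] = Rf + β(Rm − Rf) = 4.30% + 0.3558 × (12.19% − 4.30%) = 7.1073%
α = Rp − E[R] = 20.28% − 7.1073% = 13.1727

13.17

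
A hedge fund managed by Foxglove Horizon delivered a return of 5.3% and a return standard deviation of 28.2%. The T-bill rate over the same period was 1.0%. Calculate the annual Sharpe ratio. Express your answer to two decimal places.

0.15

Sharpe = (Rp − Rf) / σp = (5.3% − 1.0%) / 28.2% = 4.30% / 28.2% = 0.1525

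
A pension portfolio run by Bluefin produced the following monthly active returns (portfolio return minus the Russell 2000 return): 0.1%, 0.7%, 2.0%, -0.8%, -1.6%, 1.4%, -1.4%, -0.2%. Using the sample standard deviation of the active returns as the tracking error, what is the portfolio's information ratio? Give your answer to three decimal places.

0.019

Mean return μ = 0.20 / 8 = 0.0250%
Σ(r − μ)² = (0.1 − 0.0250)² + (0.7 − 0.0250)² + … = 11.6550
sample σ = √(11.6550 / 7) = √1.6650 = 1.2903%
IR = μ / tracking error = 0.0250 / 1.2903 = 0.0194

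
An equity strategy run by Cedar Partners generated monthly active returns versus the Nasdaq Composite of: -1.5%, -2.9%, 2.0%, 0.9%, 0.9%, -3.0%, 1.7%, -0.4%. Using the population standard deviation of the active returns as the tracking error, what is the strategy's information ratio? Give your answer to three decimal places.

Mean return μ = -2.30 / 8 = -0.2875%
Population std dev = √[27.6688 / 8] = 1.8597%
IR = μ / tracking error = -0.2875 / 1.8597 = -0.1546

-0.155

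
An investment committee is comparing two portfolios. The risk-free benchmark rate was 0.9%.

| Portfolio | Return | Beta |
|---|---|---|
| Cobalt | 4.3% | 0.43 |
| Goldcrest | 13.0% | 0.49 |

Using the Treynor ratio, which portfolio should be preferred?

Goldcrest

Cobalt: Treynor = (4.3% − 0.9%) / 0.43 = 7.907
Goldcrest: Treynor = (13.0% − 0.9%) / 0.49 = 24.694
Highest: Goldcrest (24.694).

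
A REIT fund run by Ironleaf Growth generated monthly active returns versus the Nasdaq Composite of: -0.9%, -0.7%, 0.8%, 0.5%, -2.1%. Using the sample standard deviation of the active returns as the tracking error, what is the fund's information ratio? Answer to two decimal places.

-0.41

Mean return r̄ = -2.40 / 5 = -0.4800%
Σ(r − r̄)² = (-0.9 − (-0.4800))² + (-0.7 − (-0.4800))² + … = 5.4480
sample σ = √(5.4480 / 4) = √1.3620 = 1.1670%
IR = r̄ / tracking error = -0.4800 / 1.1670 = -0.4113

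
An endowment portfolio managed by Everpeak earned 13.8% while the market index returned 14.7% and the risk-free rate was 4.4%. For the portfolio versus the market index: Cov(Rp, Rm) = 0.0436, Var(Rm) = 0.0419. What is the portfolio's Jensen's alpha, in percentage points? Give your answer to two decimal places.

-1.32

β = Cov / Var = 0.0436 / 0.0419 = 1.0406
E[R] = Rf + β(Rm − Rf) = 4.4% + 1.0406 × (14.7% − 4.4%) = 15.1182%
α = Rp − E[R] = 13.8% − 15.1182% = -1.3182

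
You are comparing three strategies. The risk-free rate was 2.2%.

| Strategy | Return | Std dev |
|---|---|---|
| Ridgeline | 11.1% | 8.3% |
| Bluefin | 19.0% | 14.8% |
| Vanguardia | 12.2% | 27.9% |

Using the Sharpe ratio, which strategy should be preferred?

Bluefin

Ridgeline: Sharpe ratio = (11.1% − 2.2%) / 8.3% = 1.072
Bluefin: Sharpe ratio = (19.0% − 2.2%) / 14.8% = 1.135
Vanguardia: Sharpe ratio = (12.2% − 2.2%) / 27.9% = 0.358
Highest: Bluefin (1.135).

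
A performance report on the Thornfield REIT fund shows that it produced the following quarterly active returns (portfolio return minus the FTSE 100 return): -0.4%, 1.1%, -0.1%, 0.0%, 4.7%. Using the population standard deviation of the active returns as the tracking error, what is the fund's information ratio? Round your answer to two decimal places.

r̄ = (-0.4 + 1.1 − 0.1 + 0 + 4.7) / 5 = 1.0600%
Population σ = √[Σ(r − r̄)² / 5] = √[17.8520 / 5] = √3.5704 = 1.8896%
IR = r̄ / tracking error = 1.0600 / 1.8896 = 0.5610

0.56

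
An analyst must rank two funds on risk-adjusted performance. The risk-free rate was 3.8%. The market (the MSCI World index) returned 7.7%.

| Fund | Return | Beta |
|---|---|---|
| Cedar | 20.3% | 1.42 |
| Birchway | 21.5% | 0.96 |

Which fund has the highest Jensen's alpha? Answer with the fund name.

Birchway

Cedar: α = 20.3% − [3.8% + 1.42 × (7.7% − 3.8%)] = 10.962
Birchway: α = 21.5% − [3.8% + 0.96 × (7.7% − 3.8%)] = 13.956
Highest: Birchway (13.956).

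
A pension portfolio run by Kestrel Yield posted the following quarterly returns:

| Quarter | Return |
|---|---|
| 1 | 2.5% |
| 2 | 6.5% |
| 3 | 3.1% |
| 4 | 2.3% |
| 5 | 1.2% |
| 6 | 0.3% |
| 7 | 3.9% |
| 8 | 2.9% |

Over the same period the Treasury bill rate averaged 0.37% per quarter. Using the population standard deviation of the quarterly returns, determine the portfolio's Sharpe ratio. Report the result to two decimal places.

1.42

r̄ = (2.5 + 6.5 + 3.1 + 2.3 + 1.2 + 0.3 + 3.9 + 2.9) / 8 = 22.70 / 8 = 2.8375%
Σ(r − r̄)² = 24.1388; population σ = √(24.1388/8) = 1.7371%
Sharpe = (r̄ − rf) / σ = (2.8375 − 0.37) / 1.7371 = 2.4675 / 1.7371 = 1.4205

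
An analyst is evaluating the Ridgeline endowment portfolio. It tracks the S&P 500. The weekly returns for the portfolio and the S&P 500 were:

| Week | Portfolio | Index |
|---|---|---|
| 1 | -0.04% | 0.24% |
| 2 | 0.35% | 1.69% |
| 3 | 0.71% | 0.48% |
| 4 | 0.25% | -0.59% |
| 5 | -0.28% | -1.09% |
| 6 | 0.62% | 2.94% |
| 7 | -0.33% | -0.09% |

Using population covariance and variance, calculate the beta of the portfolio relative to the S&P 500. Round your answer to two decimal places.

0.20

r̄p = 0.1829%,  r̄m = 0.5114%
Cov = Σ(rp − r̄p)(rm − r̄m) / 7 = 0.3255
Var(rm) = Σ(rm − r̄m)² / 7 = 1.6430
β = Cov / Var = 0.3255 / 1.6430 = 0.1981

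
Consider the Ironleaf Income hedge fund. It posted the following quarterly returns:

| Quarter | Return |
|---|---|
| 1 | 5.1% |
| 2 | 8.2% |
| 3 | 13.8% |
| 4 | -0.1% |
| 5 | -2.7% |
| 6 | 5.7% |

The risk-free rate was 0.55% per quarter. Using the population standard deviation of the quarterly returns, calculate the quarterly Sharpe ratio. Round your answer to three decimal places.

0.828

r̄ = (5.1 + 8.2 + 13.8 − 0.1 − 2.7 + 5.7) / 6 = 5.0000%
Population std dev = √[173.4800 / 6] = 5.3771%
Sharpe = (r̄ − rf) / σ = (5.0000 − 0.55) / 5.3771 = 4.4500 / 5.3771 = 0.8276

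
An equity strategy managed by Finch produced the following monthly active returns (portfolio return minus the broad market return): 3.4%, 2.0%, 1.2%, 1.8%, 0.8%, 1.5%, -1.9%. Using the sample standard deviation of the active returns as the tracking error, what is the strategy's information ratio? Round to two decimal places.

r̄ = (3.4 + 2 + 1.2 + 1.8 + 0.8 + 1.5 − 1.9) / 7 = 1.2571%
Sample std dev = √[15.6771 / 6] = 1.6164%
IR = r̄ / tracking error = 1.2571 / 1.6164 = 0.7777

0.78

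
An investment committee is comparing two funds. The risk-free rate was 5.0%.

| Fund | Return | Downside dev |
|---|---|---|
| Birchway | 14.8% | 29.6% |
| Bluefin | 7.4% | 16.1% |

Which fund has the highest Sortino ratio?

Birchway

Birchway: Sortino ratio = (14.8% − 5.0%) / 29.6% = 0.331
Bluefin: Sortino ratio = (7.4% − 5.0%) / 16.1% = 0.149
Highest: Birchway (0.331).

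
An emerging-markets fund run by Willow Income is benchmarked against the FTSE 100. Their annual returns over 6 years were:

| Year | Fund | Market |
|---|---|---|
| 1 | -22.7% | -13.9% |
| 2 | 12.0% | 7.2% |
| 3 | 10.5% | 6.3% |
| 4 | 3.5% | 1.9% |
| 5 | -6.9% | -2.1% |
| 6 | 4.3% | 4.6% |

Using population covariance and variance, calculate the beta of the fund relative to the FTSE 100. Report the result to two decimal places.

1.63

r̄p = 0.1167%,  r̄m = 0.6667%
Cov = Σ(rp − r̄p)(rm − r̄m) / 6 = 84.7556
Var(rm) = Σ(rm − r̄m)² / 6 = 51.8756
β = Cov / Var = 84.7556 / 51.8756 = 1.6338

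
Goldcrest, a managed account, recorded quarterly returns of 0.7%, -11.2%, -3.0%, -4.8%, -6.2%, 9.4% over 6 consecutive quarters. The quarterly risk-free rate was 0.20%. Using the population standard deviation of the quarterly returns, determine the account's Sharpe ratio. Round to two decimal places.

r̄ = (0.7 − 11.2 − 3 − 4.8 − 6.2 + 9.4) / 6 = -15.10 / 6 = -2.5167%
Σ(r − r̄)² = 246.7683; population σ = √(246.7683/6) = 6.4131%
Sharpe = (r̄ − rf) / σ = (-2.5167 − 0.2) / 6.4131 = -2.7167 / 6.4131 = -0.4236

-0.42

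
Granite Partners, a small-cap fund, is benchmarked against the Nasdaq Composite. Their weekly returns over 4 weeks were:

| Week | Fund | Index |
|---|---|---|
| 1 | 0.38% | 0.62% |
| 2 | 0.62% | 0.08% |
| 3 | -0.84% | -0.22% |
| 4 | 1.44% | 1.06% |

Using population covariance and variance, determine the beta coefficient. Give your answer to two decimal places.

1.42

r̄p = 0.4000%,  r̄m = 0.3850%
Cov = Σ(rp − r̄p)(rm − r̄m) / 4 = 0.3451
Var(rm) = Σ(rm − r̄m)² / 4 = 0.2425
β = Cov / Var = 0.3451 / 0.2425 = 1.4231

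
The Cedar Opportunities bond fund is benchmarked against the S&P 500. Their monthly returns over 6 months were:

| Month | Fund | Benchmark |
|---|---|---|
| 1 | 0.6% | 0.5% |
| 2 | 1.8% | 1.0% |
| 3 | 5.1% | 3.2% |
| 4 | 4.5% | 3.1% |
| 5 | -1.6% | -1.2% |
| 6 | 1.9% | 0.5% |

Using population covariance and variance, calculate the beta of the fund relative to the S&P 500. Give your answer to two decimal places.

r̄p = 2.0500%,  r̄m = 1.1833%
Cov = Σ(rp − r̄p)(rm − r̄m) / 6 = 3.4475
Var(rm) = Σ(rm − r̄m)² / 6 = 2.3981
β = Cov / Var = 3.4475 / 2.3981 = 1.4376

1.44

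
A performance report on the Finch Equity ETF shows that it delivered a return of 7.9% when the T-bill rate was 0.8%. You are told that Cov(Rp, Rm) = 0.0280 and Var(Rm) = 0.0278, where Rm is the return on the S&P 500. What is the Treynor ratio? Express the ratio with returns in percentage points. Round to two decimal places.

β = Cov / Var = 0.0280 / 0.0278 = 1.0072
Treynor = (Rp − Rf) / β = (7.9% − 0.8%) / 1.0072 = 7.10 / 1.0072 = 7.0492

7.05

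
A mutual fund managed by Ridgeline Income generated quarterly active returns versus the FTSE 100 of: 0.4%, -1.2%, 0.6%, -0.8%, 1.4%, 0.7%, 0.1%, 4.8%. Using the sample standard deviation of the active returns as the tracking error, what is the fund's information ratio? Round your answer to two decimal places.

Mean return μ = 6.00 / 8 = 0.7500%
Σ(r − μ)² = (0.4 − 0.7500)² + (-1.2 − 0.7500)² + (0.6 − 0.7500)² + … = 23.6000
sample σ = √(23.6000 / 7) = √3.3714 = 1.8361%
IR = μ / tracking error = 0.7500 / 1.8361 = 0.4085

0.41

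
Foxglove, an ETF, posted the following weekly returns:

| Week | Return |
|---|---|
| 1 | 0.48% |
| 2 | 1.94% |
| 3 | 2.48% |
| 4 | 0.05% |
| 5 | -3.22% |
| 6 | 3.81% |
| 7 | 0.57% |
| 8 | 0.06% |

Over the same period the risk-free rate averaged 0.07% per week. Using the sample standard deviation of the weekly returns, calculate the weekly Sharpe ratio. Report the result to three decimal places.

r̄ = (0.48 + 1.94 + 2.48 + 0.05 − 3.22 + 3.81 + 0.57 + 0.06) / 8 = 0.7713%
Sample σ = √[Σ(r − r̄)² / 7] = √[30.6013 / 7] = √4.3716 = 2.0908%
Sharpe = (r̄ − rf) / σ = (0.7713 − 0.07) / 2.0908 = 0.7013 / 2.0908 = 0.3354

0.335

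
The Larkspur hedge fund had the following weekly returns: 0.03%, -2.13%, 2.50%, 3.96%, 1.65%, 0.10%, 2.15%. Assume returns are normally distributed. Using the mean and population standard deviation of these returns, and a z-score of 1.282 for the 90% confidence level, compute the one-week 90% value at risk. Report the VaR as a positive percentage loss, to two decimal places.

Mean return r̄ = 8.260 / 7 = 1.1800%
Population std dev = √[24.0776 / 7] = 1.8546%
VaR = −(r̄ − z·σ) = −(1.1800 − 1.282 × 1.8546) = −(-1.1976) = 1.1976%

1.20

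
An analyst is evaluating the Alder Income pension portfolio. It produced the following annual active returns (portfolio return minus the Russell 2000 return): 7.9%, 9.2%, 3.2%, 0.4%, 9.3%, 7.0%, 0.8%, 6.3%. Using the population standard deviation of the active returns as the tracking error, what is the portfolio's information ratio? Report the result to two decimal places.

Mean return r̄ = 44.10 / 8 = 5.5125%
Σ(r − r̄)² = (7.9 − 5.5125)² + (9.2 − 5.5125)² + … = 90.1688
population σ = √(90.1688 / 8) = √11.2711 = 3.3572%
IR = r̄ / tracking error = 5.5125 / 3.3572 = 1.6420

1.64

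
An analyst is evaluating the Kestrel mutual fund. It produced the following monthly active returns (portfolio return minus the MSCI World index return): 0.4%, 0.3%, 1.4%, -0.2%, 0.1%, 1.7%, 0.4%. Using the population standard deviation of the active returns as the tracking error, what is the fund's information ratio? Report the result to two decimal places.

0.91

Mean return r̄ = 4.10 / 7 = 0.5857%
Population std dev = √[2.9086 / 7] = 0.6446%
IR = r̄ / tracking error = 0.5857 / 0.6446 = 0.9086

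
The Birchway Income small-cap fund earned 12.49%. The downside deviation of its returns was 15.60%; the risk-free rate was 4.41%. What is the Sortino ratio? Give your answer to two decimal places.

0.52

Sortino = (Rp − Rf) / σd = (12.49% − 4.41%) / 15.60% = 8.08% / 15.60% = 0.5179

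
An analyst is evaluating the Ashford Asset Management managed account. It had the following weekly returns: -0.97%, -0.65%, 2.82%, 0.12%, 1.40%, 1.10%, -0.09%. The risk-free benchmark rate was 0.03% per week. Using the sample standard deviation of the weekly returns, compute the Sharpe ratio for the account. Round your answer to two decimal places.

r̄ = (-0.97 − 0.65 + 2.82 + 0.12 + 1.4 + 1.1 − 0.09) / 7 = 0.5329%
Sample std dev = √[10.5207 / 6] = 1.3242%
Sharpe = (r̄ − rf) / σ = (0.5329 − 0.03) / 1.3242 = 0.5029 / 1.3242 = 0.3798

0.38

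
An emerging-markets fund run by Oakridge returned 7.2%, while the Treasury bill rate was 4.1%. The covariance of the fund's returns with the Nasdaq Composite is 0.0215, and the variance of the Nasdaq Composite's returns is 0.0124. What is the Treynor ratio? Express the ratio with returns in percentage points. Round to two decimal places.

β = Cov / Var = 0.0215 / 0.0124 = 1.7339
Treynor = (Rp − Rf) / β = (7.2% − 4.1%) / 1.7339 = 3.10 / 1.7339 = 1.7879

1.79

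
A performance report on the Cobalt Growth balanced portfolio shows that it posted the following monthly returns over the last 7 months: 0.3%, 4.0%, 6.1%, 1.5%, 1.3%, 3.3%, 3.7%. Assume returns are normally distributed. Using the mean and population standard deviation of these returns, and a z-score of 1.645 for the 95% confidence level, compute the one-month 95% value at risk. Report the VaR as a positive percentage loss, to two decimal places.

0.13

Mean return r̄ = 20.20 / 7 = 2.8857%
Σ(r − r̄)² = 23.5286; population σ = √(23.5286/7) = 1.8334%
VaR = −(r̄ − z·σ) = −(2.8857 − 1.645 × 1.8334) = −(-0.1302) = 0.1302%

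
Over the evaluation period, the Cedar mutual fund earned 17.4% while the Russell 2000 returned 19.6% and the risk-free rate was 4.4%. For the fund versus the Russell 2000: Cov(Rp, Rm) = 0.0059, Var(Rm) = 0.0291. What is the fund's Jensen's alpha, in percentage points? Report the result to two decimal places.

β = Cov / Var = 0.0059 / 0.0291 = 0.2027
E[R] = Rf + β(Rm − Rf) = 4.4% + 0.2027 × (19.6% − 4.4%) = 7.4810%
α = Rp − E[R] = 17.4% − 7.4810% = 9.9190

9.92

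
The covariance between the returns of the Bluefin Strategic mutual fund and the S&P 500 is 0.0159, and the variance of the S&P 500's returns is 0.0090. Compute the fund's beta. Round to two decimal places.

1.77

β = Cov(Rp, Rm) / Var(Rm) = 0.0159 / 0.0090 = 1.7667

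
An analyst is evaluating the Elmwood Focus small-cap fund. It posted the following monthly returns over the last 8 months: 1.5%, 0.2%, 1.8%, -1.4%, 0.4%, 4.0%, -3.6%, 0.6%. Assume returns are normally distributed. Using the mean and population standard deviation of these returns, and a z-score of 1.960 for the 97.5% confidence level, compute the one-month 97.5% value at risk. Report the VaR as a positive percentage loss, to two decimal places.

Mean return r̄ = 3.50 / 8 = 0.4375%
Σ(r − r̄)² = 35.4388; population σ = √(35.4388/8) = 2.1047%
VaR = −(r̄ − z·σ) = −(0.4375 − 1.960 × 2.1047) = −(-3.6877) = 3.6877%

3.69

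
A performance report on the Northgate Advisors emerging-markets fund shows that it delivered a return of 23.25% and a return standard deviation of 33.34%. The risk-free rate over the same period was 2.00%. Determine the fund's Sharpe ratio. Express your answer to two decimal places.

Sharpe = (Rp − Rf) / σp = (23.25% − 2.00%) / 33.34% = 21.25% / 33.34% = 0.6374

0.64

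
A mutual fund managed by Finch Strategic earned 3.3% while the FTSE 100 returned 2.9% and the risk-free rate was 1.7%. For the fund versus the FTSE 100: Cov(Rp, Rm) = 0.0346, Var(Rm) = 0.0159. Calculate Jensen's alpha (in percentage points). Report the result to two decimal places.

β = Cov / Var = 0.0346 / 0.0159 = 2.1761
E[R] = Rf + β(Rm − Rf) = 1.7% + 2.1761 × (2.9% − 1.7%) = 4.3113%
α = Rp − E[R] = 3.3% − 4.3113% = -1.0113

-1.01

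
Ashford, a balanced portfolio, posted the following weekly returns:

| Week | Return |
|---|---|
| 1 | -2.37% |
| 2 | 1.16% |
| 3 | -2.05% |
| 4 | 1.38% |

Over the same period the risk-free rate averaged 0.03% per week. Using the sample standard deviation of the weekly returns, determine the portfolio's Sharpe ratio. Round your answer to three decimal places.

-0.248

r̄ = (-2.37 + 1.16 − 2.05 + 1.38) / 4 = -1.880 / 4 = -0.4700%
Sample σ = √[Σ(r − r̄)² / 3] = √[12.1858 / 3] = √4.0619 = 2.0154%
Sharpe = (r̄ − rf) / σ = (-0.4700 − 0.03) / 2.0154 = -0.5000 / 2.0154 = -0.2481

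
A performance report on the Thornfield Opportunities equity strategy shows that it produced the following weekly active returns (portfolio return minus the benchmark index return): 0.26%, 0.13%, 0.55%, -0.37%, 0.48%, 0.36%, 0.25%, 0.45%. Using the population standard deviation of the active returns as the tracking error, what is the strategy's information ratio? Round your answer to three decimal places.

r̄ = (0.26 + 0.13 + 0.55 − 0.37 + 0.48 + 0.36 + 0.25 + 0.45) / 8 = 0.2638%
Σ(r − r̄)² = (0.26 − 0.2638)² + (0.13 − 0.2638)² + … = 0.5924
population σ = √(0.5924 / 8) = √0.0741 = 0.2722%
IR = r̄ / tracking error = 0.2638 / 0.2722 = 0.9691

0.969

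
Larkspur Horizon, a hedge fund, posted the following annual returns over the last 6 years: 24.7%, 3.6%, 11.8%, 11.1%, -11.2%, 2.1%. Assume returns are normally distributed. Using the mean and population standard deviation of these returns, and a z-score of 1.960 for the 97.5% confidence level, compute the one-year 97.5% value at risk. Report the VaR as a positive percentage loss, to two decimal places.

μ = (24.7 + 3.6 + 11.8 + 11.1 − 11.2 + 2.1) / 6 = 7.0167%
Σ(r − μ)² = (24.7 − 7.0167)² + (3.6 − 7.0167)² + … = 719.9483
population σ = √(719.9483 / 6) = √119.9914 = 10.9541%
VaR = −(μ − z·σ) = −(7.0167 − 1.960 × 10.9541) = −(-14.4533) = 14.4533%

14.45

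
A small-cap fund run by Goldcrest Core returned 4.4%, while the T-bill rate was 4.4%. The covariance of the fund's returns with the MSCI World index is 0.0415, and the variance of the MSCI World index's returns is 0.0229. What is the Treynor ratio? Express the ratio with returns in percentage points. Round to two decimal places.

0.00

β = Cov / Var = 0.0415 / 0.0229 = 1.8122
Treynor = (Rp − Rf) / β = (4.4% − 4.4%) / 1.8122 = 0.00 / 1.8122 = 0.0000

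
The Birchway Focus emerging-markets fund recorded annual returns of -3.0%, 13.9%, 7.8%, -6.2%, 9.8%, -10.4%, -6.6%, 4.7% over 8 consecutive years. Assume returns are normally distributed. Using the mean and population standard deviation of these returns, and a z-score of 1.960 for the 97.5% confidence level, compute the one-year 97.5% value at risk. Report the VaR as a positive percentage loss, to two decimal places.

15.13

Mean return μ = 10.00 / 8 = 1.2500%
Σ(r − μ)² = (-3 − 1.2500)² + (13.9 − 1.2500)² + … = 558.8400
σ = √[558.8400 / 8] = 8.3579%
VaR = −(μ − z·σ) = −(1.2500 − 1.960 × 8.3579) = −(-15.1315) = 15.1315%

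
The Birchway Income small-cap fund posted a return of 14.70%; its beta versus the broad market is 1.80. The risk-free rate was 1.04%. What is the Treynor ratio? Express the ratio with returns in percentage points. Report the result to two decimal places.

7.59

Treynor = (Rp − Rf) / β = (14.70% − 1.04%) / 1.80 = 13.66 / 1.80 = 7.5889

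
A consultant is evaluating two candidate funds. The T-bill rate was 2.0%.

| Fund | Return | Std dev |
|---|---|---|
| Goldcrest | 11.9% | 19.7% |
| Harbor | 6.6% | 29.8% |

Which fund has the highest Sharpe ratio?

Goldcrest

Goldcrest: Sharpe ratio = (11.9% − 2.0%) / 19.7% = 0.503
Harbor: Sharpe ratio = (6.6% − 2.0%) / 29.8% = 0.154
Highest: Goldcrest (0.503).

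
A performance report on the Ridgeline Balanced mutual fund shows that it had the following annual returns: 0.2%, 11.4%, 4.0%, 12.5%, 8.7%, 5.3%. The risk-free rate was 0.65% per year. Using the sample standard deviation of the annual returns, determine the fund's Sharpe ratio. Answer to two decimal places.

1.35

μ = (0.2 + 11.4 + 4 + 12.5 + 8.7 + 5.3) / 6 = 42.10 / 6 = 7.0167%
Σ(r − μ)² = 110.6283; sample σ = √(110.6283/5) = 4.7038%
Sharpe = (μ − rf) / σ = (7.0167 − 0.65) / 4.7038 = 6.3667 / 4.7038 = 1.3535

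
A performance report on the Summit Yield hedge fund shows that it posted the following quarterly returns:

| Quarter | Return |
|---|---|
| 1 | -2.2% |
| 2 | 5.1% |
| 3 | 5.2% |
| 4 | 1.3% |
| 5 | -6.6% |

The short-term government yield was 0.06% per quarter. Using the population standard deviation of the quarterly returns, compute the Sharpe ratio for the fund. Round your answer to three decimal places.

0.111

μ = (-2.2 + 5.1 + 5.2 + 1.3 − 6.6) / 5 = 0.5600%
Population std dev = √[101.5720 / 5] = 4.5071%
Sharpe = (μ − rf) / σ = (0.5600 − 0.06) / 4.5071 = 0.5000 / 4.5071 = 0.1109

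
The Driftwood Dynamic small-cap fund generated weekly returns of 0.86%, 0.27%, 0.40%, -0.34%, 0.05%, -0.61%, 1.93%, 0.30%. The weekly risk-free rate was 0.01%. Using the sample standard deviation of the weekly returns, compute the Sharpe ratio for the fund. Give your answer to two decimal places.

0.45

Mean return r̄ = 2.860 / 8 = 0.3575%
Sample σ = √[Σ(r − r̄)² / 7] = √[4.2552 / 7] = √0.6079 = 0.7797%
Sharpe = (r̄ − rf) / σ = (0.3575 − 0.01) / 0.7797 = 0.3475 / 0.7797 = 0.4457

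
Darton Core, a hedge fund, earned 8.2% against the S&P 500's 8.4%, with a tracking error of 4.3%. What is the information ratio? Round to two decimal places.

-0.05

IR = (Rp − Rb) / TE = (8.2% − 8.4%) / 4.3% = -0.20% / 4.3% = -0.0465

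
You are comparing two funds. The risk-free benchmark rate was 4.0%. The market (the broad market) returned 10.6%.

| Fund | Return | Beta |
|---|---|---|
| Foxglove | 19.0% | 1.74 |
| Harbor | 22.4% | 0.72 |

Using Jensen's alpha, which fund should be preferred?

Foxglove: α = 19.0% − [4.0% + 1.74 × (10.6% − 4.0%)] = 3.516
Harbor: α = 22.4% − [4.0% + 0.72 × (10.6% − 4.0%)] = 13.648
Highest: Harbor (13.648).

Harbor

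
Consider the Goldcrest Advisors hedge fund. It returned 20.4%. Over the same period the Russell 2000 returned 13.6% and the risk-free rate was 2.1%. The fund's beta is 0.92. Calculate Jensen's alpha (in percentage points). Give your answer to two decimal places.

7.72

CAPM expected return = Rf + β(Rm − Rf) = 2.1% + 0.92 × (13.6% − 2.1%) = 2.1 + 0.92 × 11.50 = 12.6800%
Jensen's α = Rp − E[R] = 20.4% − 12.6800% = 7.7200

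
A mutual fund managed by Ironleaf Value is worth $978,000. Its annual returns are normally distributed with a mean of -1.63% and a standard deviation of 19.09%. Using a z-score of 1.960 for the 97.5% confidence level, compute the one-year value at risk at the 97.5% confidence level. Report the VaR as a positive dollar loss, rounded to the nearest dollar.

Return at the 97.5% tail: μ − z·σ = -1.63% − 1.960 × 19.09% = -1.63 − 37.4164 = -39.0464%
VaR = −(-39.0464%) × $978,000 = 39.0464% × $978,000 = $381,874

$381,874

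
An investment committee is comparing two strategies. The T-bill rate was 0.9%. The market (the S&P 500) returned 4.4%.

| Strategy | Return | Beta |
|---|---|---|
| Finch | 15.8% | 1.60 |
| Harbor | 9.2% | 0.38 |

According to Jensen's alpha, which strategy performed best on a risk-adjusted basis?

Finch: α = 15.8% − [0.9% + 1.60 × (4.4% − 0.9%)] = 9.300
Harbor: α = 9.2% − [0.9% + 0.38 × (4.4% − 0.9%)] = 6.970
Highest: Finch (9.300).

Finch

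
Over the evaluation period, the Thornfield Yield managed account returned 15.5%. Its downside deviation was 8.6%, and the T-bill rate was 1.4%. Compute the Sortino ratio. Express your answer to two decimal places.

Sortino = (Rp − Rf) / σd = (15.5% − 1.4%) / 8.6% = 14.10% / 8.6% = 1.6395

1.64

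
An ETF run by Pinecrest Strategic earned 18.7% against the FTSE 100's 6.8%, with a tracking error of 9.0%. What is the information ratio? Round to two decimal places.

1.32

IR = (Rp − Rb) / TE = (18.7% − 6.8%) / 9.0% = 11.90% / 9.0% = 1.3222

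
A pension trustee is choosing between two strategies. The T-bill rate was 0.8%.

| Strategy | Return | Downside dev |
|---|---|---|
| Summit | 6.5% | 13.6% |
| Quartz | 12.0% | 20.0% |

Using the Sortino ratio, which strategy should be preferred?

Summit: Sortino ratio = (6.5% − 0.8%) / 13.6% = 0.419
Quartz: Sortino ratio = (12.0% − 0.8%) / 20.0% = 0.560
Highest: Quartz (0.560).

Quartz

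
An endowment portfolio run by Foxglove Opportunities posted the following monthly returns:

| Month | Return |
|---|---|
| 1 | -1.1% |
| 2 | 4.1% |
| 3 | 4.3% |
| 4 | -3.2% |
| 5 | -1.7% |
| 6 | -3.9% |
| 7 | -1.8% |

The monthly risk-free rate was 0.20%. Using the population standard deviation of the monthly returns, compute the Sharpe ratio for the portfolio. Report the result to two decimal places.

-0.22

Mean return μ = -3.30 / 7 = -0.4714%
Population σ = √[Σ(r − μ)² / 7] = √[66.5343 / 7] = √9.5049 = 3.0830%
Sharpe = (μ − rf) / σ = (-0.4714 − 0.2) / 3.0830 = -0.6714 / 3.0830 = -0.2178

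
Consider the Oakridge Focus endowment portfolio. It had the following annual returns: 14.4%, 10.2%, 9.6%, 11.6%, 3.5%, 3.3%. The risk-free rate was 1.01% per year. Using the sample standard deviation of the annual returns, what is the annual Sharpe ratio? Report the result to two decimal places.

μ = (14.4 + 10.2 + 9.6 + 11.6 + 3.5 + 3.3) / 6 = 8.7667%
Sample std dev = √[100.1333 / 5] = 4.4751%
Sharpe = (μ − rf) / σ = (8.7667 − 1.01) / 4.4751 = 7.7567 / 4.4751 = 1.7333

1.73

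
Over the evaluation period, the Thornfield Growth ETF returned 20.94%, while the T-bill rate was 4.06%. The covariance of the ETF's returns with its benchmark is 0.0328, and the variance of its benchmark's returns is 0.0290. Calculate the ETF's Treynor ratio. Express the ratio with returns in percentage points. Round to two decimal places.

14.92

β = Cov / Var = 0.0328 / 0.0290 = 1.1310
Treynor = (Rp − Rf) / β = (20.94% − 4.06%) / 1.1310 = 16.88 / 1.1310 = 14.9248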